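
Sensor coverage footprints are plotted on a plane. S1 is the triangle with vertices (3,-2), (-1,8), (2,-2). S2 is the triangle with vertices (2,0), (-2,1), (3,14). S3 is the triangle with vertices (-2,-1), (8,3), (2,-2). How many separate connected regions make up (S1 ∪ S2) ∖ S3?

(S1 ∪ S2) ∖ S3 splits into 2 disjoint pieces (area 0.3125, area 28.4764).

2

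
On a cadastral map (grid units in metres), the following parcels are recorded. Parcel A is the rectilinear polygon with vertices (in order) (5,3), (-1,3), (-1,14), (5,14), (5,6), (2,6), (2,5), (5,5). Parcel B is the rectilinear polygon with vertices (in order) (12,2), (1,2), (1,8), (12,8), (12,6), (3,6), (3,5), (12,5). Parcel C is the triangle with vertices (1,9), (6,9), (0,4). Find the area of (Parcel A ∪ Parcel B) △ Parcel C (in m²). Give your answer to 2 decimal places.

|Parcel A ∪ Parcel B| = 103.
|(Parcel A ∪ Parcel B) ∩ Parcel C| = 12.0833.
|(Parcel A ∪ Parcel B) △ Parcel C| = 103 + 12.5 − 24.1667 = 91.33.

91.33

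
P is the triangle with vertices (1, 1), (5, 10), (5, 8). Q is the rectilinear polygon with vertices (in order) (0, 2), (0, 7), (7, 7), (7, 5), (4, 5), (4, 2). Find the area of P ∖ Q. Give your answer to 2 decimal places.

|P| = 4, |P∩Q| = 2.2222.
|P ∖ Q| = |P| − |P∩Q| = 4 − 2.2222 = 1.78.

1.78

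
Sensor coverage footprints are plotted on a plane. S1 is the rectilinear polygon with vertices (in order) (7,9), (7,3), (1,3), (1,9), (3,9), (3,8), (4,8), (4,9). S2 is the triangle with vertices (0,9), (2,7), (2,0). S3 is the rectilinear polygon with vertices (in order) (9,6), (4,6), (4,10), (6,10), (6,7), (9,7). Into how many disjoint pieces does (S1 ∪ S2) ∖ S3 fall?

2

(S1 ∪ S2) ∖ S3 splits into 2 disjoint pieces (area 28.75, area 2).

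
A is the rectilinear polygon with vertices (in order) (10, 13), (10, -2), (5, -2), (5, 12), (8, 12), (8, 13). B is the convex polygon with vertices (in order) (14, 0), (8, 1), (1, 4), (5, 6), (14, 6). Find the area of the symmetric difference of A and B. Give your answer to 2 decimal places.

|A| = 72, |B| = 53.5, |A∩B| = 23.4048.
|A △ B| = |A| + |B| − 2·|A∩B| = 72 + 53.5 − 46.8095 = 78.69.

78.69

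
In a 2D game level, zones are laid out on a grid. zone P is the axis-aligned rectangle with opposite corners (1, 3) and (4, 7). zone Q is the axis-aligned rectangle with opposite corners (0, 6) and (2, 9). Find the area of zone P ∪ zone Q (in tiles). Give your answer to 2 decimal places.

By inclusion–exclusion:
Individual areas: |zone P| = 12, |zone Q| = 6.
|zone P∩zone Q|: x∈[1,2], y∈[6,7] → 1·1 = 1.
|zone P ∪ zone Q| = 18 − 1 = 17.00.

17.00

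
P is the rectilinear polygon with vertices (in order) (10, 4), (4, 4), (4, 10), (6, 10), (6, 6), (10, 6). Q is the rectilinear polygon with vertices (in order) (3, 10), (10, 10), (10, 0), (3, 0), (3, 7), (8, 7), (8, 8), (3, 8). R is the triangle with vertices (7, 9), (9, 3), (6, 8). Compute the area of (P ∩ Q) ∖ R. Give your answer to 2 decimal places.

16.93

|P ∩ Q| = 18.
|(P ∩ Q) ∩ R| = 1.0667.
|(P ∩ Q) ∖ R| = 18 − 1.0667 = 16.93.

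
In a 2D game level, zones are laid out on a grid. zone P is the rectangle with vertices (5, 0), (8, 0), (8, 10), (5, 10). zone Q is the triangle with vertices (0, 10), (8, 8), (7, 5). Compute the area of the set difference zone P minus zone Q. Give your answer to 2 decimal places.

|zone P| = 30, |zone P∩zone Q| = 7.1964.
|zone P ∖ zone Q| = |zone P| − |zone P∩zone Q| = 30 − 7.1964 = 22.80.

22.80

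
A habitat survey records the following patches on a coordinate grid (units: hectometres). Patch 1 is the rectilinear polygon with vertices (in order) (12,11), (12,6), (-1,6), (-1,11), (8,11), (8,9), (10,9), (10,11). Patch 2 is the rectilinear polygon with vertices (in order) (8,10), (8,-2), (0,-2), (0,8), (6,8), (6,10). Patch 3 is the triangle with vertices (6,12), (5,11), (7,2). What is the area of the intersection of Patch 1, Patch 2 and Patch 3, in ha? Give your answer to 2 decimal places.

The intersection is the polygon with vertices (6,8), (6,10), (6.2,10), (6.6,6), (6.111,6), (5.667,8).
By the shoelace formula its area is 1.82.

1.82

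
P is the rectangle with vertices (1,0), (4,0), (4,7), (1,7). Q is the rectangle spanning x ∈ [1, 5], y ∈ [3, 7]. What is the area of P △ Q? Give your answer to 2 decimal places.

|P∩Q|: x∈[1,4], y∈[3,7] → 3·4 = 12.
|P △ Q| = |P| + |Q| − 2·|P∩Q| = 21 + 16 − 24 = 13.00.

13.00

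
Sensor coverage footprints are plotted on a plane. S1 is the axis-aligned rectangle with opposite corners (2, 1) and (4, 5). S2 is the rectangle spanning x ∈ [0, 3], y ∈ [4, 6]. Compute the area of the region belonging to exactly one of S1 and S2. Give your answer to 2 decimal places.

|S1∩S2|: x∈[2,3], y∈[4,5] → 1·1 = 1.
|S1 △ S2| = |S1| + |S2| − 2·|S1∩S2| = 8 + 6 − 2 = 12.00.

12.00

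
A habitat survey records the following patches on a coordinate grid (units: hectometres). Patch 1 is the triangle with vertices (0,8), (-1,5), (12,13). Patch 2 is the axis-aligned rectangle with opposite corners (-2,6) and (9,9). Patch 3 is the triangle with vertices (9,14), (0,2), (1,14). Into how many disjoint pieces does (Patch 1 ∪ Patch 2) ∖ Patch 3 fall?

2

(Patch 1 ∪ Patch 2) ∖ Patch 3 splits into 2 disjoint pieces (area 7.9932, area 18.3636).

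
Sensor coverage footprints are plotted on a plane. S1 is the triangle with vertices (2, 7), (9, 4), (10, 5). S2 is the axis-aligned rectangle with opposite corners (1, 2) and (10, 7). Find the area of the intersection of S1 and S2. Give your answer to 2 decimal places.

The intersection is the polygon with vertices (9,4), (2,7), (10,5).
By the shoelace formula its area is 5.00.

5.00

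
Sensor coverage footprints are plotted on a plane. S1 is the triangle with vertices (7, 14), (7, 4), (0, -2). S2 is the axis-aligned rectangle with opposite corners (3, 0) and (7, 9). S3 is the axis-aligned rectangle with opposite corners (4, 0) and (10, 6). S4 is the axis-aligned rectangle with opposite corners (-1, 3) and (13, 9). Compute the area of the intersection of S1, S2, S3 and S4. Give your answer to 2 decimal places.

8.42

The intersection is the polygon with vertices (4,6), (7,6), (7,4), (5.833,3), (4,3).
By the shoelace formula its area is 8.42.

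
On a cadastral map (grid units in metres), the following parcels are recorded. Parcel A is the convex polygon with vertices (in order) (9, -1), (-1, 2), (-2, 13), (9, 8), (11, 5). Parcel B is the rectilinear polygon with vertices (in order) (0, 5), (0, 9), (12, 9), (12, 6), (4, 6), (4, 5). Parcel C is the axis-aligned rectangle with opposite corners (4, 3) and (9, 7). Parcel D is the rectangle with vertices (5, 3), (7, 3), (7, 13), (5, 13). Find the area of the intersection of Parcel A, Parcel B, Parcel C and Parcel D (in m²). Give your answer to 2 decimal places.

2.00

The intersection is the polygon with vertices (7,7), (7,6), (5,6), (5,7).
By the shoelace formula its area is 2.00.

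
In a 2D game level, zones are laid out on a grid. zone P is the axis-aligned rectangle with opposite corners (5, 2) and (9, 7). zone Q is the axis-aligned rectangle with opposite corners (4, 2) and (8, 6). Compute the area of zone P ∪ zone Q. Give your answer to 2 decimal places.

By inclusion–exclusion:
Individual areas: |zone P| = 20, |zone Q| = 16.
|zone P∩zone Q|: x∈[5,8], y∈[2,6] → 3·4 = 12.
|zone P ∪ zone Q| = 36 − 12 = 24.00.

24.00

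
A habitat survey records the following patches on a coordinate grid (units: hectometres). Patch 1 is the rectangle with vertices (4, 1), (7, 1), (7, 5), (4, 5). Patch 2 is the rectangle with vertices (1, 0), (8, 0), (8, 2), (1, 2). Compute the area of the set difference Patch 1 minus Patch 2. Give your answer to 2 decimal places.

9.00

|Patch 1∩Patch 2|: x∈[4,7], y∈[1,2] → 3·1 = 3.
|Patch 1| = 12.
|Patch 1 ∖ Patch 2| = |Patch 1| − |Patch 1∩Patch 2| = 12 − 3 = 9.00.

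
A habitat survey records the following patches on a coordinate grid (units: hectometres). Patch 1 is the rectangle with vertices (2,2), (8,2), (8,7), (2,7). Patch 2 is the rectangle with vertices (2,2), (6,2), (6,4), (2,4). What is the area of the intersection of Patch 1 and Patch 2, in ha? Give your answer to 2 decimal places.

8.00

|Patch 1∩Patch 2|: x∈[2,6], y∈[2,4] → 4·2 = 8.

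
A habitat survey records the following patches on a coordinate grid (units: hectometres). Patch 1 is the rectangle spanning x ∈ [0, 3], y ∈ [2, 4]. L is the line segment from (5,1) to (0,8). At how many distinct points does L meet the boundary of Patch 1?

2

The segment meets the boundary at (2.857,4), (3,3.8).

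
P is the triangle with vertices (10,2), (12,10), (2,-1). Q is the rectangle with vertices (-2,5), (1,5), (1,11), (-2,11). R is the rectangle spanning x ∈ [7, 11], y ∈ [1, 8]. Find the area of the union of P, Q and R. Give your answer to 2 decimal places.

By inclusion–exclusion:
Individual areas: |P| = 29, |Q| = 18, |R| = 28.
|P∩Q| = 0.
|P∩R| = 18.0985.
|Q∩R| = 0 (no overlap).
|P∩Q∩R| = 0.
|P ∪ Q ∪ R| = 75 − 18.0985 + 0 = 56.90.

56.90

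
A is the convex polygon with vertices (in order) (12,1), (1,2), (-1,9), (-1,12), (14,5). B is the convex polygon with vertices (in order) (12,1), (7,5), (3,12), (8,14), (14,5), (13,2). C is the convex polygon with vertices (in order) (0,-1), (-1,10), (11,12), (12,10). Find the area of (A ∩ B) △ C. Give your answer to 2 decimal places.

99.97

|A ∩ B| = 29.5909.
|(A ∩ B) ∩ C| = 7.0609.
|(A ∩ B) △ C| = 29.5909 + 84.5 − 14.1217 = 99.97.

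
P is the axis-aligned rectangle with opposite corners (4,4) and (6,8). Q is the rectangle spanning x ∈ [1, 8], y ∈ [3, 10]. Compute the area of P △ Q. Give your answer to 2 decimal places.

41.00

|P∩Q|: x∈[4,6], y∈[4,8] → 2·4 = 8.
|P △ Q| = |P| + |Q| − 2·|P∩Q| = 8 + 49 − 16 = 41.00.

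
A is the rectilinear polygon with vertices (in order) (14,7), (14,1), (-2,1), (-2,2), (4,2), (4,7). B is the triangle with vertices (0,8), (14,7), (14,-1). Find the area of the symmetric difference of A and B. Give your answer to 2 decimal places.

|A| = 66, |B| = 56, |A∩B| = 44.746.
|A △ B| = |A| + |B| − 2·|A∩B| = 66 + 56 − 89.4921 = 32.51.

32.51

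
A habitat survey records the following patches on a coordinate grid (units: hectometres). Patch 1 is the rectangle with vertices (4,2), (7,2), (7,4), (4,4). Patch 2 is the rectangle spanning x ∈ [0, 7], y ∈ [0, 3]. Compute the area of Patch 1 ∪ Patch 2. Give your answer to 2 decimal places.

24.00

By inclusion–exclusion:
Individual areas: |Patch 1| = 6, |Patch 2| = 21.
|Patch 1∩Patch 2|: x∈[4,7], y∈[2,3] → 3·1 = 3.
|Patch 1 ∪ Patch 2| = 27 − 3 = 24.00.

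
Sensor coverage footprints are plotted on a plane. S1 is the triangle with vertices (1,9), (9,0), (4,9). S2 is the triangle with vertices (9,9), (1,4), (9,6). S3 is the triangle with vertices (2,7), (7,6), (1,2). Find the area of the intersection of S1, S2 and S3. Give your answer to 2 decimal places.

2.01

The intersection is the polygon with vertices (4.879,6.424), (5.5,6.3), (6.027,5.351), (5.8,5.2), (4.636,4.909), (3.857,5.786).
By the shoelace formula its area is 2.01.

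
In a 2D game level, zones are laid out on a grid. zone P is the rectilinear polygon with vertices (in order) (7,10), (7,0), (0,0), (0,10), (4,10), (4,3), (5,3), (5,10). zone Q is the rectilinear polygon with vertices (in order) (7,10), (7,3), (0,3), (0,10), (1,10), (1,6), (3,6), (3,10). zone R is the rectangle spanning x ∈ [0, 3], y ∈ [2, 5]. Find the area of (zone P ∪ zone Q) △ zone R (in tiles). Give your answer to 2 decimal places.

61.00

|zone P ∪ zone Q| = 70.
|(zone P ∪ zone Q) ∩ zone R| = 9.
|(zone P ∪ zone Q) △ zone R| = 70 + 9 − 18 = 61.00.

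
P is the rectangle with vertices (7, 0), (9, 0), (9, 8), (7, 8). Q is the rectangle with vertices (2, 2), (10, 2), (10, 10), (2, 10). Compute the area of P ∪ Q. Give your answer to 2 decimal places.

68.00

By inclusion–exclusion:
Individual areas: |P| = 16, |Q| = 64.
|P∩Q|: x∈[7,9], y∈[2,8] → 2·6 = 12.
|P ∪ Q| = 80 − 12 = 68.00.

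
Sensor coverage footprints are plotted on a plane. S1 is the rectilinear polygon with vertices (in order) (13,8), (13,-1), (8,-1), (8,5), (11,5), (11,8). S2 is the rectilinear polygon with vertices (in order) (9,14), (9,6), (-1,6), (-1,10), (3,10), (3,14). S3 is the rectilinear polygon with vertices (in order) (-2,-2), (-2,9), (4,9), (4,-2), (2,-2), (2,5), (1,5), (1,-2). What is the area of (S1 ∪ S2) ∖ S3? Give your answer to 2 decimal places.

|S1 ∪ S2| = 100.
|(S1 ∪ S2) ∩ S3| = 15.
|(S1 ∪ S2) ∖ S3| = 100 − 15 = 85.00.

85.00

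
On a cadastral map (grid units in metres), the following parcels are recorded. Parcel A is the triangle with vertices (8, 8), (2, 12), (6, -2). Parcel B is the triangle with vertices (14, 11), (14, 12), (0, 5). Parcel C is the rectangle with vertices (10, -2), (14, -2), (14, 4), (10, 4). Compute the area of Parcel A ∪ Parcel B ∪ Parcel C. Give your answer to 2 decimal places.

63.50

By inclusion–exclusion:
Individual areas: |Parcel A| = 34, |Parcel B| = 7, |Parcel C| = 24.
|Parcel A∩Parcel B| = 1.4955.
|Parcel A∩Parcel C| = 0.
|Parcel B∩Parcel C| = 0.
|Parcel A∩Parcel B∩Parcel C| = 0.
|Parcel A ∪ Parcel B ∪ Parcel C| = 65 − 1.4955 + 0 = 63.50.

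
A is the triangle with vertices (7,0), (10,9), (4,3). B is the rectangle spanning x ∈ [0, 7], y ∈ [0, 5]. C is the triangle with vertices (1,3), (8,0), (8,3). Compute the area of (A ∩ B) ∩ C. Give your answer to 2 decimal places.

The region (A ∩ B) ∩ C is the polygon with vertices (7,0.429), (6.25,0.75), (4,3), (7,3).
By the shoelace formula its area is 4.34.

4.34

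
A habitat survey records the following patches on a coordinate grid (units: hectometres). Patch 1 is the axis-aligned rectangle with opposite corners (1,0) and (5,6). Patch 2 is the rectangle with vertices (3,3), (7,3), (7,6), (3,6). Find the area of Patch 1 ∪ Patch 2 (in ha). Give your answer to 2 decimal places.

By inclusion–exclusion:
Individual areas: |Patch 1| = 24, |Patch 2| = 12.
|Patch 1∩Patch 2|: x∈[3,5], y∈[3,6] → 2·3 = 6.
|Patch 1 ∪ Patch 2| = 36 − 6 = 30.00.

30.00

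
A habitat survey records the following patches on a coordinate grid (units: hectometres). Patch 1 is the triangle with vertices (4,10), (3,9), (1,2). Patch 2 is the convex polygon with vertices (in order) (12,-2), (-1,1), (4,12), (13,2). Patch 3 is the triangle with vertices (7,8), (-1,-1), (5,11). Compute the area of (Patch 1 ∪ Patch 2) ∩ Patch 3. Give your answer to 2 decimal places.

20.40

The region (Patch 1 ∪ Patch 2) ∩ Patch 3 is the polygon with vertices (5.286,10.571), (7,8), (0.475,0.66), (-0.103,0.793), (4.964,10.929).
By the shoelace formula its area is 20.40.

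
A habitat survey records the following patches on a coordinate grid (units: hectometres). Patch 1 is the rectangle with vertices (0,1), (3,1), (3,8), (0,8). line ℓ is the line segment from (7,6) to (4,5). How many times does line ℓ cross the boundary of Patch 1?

0

The segment lies entirely outside Patch 1 and never meets its boundary.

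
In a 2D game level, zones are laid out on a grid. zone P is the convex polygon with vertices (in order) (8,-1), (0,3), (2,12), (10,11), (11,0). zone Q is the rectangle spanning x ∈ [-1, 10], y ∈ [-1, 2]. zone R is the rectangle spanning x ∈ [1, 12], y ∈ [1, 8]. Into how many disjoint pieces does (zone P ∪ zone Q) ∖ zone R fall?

(zone P ∪ zone Q) ∖ zone R splits into 3 disjoint pieces (area 2.5, area 30.1869, area 25.1212).

3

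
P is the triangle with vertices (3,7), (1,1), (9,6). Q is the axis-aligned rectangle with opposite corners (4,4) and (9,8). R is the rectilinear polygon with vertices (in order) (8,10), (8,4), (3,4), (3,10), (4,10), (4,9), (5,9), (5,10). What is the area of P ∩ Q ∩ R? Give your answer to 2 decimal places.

8.49

The intersection is the polygon with vertices (4,4), (4,6.833), (8,6.167), (8,5.375), (5.8,4).
By the shoelace formula its area is 8.49.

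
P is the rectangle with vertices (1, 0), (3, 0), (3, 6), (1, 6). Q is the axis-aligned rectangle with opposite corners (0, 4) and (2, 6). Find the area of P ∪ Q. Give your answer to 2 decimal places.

By inclusion–exclusion:
Individual areas: |P| = 12, |Q| = 4.
|P∩Q|: x∈[1,2], y∈[4,6] → 1·2 = 2.
|P ∪ Q| = 16 − 2 = 14.00.

14.00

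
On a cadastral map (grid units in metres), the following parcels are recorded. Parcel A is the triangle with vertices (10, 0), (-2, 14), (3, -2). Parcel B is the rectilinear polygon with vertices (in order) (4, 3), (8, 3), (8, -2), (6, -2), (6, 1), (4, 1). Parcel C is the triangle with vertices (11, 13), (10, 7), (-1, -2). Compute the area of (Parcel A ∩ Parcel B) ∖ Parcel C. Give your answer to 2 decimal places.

|Parcel A ∩ Parcel B| = 11.5238.
|(Parcel A ∩ Parcel B) ∩ Parcel C| = 0.5051.
|(Parcel A ∩ Parcel B) ∖ Parcel C| = 11.5238 − 0.5051 = 11.02.

11.02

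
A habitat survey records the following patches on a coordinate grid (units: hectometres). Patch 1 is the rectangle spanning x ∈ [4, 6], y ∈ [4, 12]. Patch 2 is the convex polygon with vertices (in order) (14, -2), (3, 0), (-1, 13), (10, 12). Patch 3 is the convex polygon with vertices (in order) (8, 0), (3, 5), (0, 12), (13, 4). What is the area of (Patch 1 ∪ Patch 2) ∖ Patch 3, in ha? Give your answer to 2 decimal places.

86.86

|Patch 1 ∪ Patch 2| = 142.5.
|(Patch 1 ∪ Patch 2) ∩ Patch 3| = 55.6434.
|(Patch 1 ∪ Patch 2) ∖ Patch 3| = 142.5 − 55.6434 = 86.86.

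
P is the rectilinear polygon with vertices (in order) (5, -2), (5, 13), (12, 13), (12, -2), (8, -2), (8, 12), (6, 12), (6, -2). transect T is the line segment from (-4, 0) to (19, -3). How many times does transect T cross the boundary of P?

The segment meets the boundary at (11.333,-2), (8,-1.565), (6,-1.304), (5,-1.174).

4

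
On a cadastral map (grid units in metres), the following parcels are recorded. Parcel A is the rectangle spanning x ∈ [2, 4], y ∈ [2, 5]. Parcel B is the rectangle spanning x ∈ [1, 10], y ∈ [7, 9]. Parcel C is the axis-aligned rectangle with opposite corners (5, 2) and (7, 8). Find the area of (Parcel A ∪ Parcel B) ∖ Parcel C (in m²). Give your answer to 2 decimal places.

22.00

|Parcel A ∪ Parcel B| = 24.
|(Parcel A ∪ Parcel B) ∩ Parcel C| = 2.
|(Parcel A ∪ Parcel B) ∖ Parcel C| = 24 − 2 = 22.00.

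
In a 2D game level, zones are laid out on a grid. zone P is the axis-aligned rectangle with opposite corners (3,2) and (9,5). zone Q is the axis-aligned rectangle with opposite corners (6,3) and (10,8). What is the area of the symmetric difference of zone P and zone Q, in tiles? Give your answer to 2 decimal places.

26.00

|zone P∩zone Q|: x∈[6,9], y∈[3,5] → 3·2 = 6.
|zone P △ zone Q| = |zone P| + |zone Q| − 2·|zone P∩zone Q| = 18 + 20 − 12 = 26.00.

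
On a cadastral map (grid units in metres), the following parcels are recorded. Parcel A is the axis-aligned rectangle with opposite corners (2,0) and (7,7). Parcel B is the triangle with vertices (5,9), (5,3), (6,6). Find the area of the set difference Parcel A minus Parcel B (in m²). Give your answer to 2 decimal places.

|Parcel A| = 35, |Parcel A∩Parcel B| = 2.3333.
|Parcel A ∖ Parcel B| = |Parcel A| − |Parcel A∩Parcel B| = 35 − 2.3333 = 32.67.

32.67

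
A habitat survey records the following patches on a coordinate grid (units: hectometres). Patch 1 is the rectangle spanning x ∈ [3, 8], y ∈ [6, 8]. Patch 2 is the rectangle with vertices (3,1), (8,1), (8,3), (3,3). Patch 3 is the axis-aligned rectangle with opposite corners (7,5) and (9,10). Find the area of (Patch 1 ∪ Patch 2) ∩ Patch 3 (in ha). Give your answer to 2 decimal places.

2.00

The region (Patch 1 ∪ Patch 2) ∩ Patch 3 is the polygon with vertices (8,8), (8,6), (7,6), (7,8).
By the shoelace formula its area is 2.00.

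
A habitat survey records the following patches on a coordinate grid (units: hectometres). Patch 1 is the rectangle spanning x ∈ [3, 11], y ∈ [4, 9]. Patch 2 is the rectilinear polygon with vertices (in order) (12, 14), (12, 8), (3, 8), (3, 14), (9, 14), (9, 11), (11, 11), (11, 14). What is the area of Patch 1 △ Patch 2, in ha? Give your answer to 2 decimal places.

72.00

|Patch 1| = 40, |Patch 2| = 48, |Patch 1∩Patch 2| = 8.
|Patch 1 △ Patch 2| = |Patch 1| + |Patch 2| − 2·|Patch 1∩Patch 2| = 40 + 48 − 16 = 72.00.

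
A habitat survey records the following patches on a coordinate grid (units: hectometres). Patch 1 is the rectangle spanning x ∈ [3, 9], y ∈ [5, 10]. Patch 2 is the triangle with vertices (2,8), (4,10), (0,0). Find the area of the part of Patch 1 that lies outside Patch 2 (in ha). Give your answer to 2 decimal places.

29.25

|Patch 1| = 30, |Patch 1∩Patch 2| = 0.75.
|Patch 1 ∖ Patch 2| = |Patch 1| − |Patch 1∩Patch 2| = 30 − 0.75 = 29.25.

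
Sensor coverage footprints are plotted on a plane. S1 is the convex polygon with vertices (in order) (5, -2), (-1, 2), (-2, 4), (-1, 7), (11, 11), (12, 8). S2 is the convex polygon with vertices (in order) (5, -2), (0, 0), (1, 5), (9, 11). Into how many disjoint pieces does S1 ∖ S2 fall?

S1 ∖ S2 splits into 2 disjoint pieces (area 21.3765, area 27.7571).

2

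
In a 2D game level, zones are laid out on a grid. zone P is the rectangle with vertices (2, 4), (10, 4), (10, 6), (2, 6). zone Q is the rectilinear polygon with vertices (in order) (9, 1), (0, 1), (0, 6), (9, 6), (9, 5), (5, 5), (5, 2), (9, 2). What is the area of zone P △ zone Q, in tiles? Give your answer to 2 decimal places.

29.00

|zone P| = 16, |zone Q| = 33, |zone P∩zone Q| = 10.
|zone P △ zone Q| = |zone P| + |zone Q| − 2·|zone P∩zone Q| = 16 + 33 − 20 = 29.00.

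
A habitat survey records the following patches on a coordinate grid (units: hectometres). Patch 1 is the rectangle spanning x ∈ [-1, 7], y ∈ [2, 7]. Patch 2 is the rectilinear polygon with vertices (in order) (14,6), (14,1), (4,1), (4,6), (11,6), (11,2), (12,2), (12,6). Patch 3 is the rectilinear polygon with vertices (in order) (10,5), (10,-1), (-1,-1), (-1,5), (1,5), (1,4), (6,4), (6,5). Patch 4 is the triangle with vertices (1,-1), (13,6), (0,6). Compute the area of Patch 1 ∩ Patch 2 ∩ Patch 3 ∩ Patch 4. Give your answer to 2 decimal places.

6.79

The intersection is the polygon with vertices (4,4), (6,4), (6,5), (7,5), (7,2.5), (6.143,2), (4,2).
By the shoelace formula its area is 6.79.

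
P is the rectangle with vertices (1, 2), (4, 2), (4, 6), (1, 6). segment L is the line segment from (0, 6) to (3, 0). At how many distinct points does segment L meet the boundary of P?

The segment meets the boundary at (2,2), (1,4).

2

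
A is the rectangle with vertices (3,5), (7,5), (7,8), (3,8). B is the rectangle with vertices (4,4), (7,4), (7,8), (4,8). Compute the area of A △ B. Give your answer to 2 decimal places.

|A∩B|: x∈[4,7], y∈[5,8] → 3·3 = 9.
|A △ B| = |A| + |B| − 2·|A∩B| = 12 + 12 − 18 = 6.00.

6.00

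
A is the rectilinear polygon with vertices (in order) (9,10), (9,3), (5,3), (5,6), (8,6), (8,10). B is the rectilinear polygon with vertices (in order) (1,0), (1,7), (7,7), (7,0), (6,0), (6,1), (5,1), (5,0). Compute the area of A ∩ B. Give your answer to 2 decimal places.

6.00

The intersection is the polygon with vertices (5,3), (5,6), (7,6), (7,3).
By the shoelace formula its area is 6.00.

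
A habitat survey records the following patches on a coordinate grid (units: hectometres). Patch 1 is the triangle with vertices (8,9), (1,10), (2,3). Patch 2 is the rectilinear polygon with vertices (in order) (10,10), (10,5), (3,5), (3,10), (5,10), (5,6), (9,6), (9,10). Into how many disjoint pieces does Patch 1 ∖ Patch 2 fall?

2

Patch 1 ∖ Patch 2 splits into 2 disjoint pieces (area 5.1429, area 10.2143).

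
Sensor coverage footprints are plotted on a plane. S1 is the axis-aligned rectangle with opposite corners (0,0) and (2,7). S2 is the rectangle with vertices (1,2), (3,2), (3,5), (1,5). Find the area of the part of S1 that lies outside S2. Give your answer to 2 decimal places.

|S1∩S2|: x∈[1,2], y∈[2,5] → 1·3 = 3.
|S1| = 14.
|S1 ∖ S2| = |S1| − |S1∩S2| = 14 − 3 = 11.00.

11.00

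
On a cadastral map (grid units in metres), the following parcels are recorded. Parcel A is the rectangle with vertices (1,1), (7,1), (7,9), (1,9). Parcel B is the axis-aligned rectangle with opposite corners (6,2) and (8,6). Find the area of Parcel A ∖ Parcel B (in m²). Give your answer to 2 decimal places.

|Parcel A∩Parcel B|: x∈[6,7], y∈[2,6] → 1·4 = 4.
|Parcel A| = 48.
|Parcel A ∖ Parcel B| = |Parcel A| − |Parcel A∩Parcel B| = 48 − 4 = 44.00.

44.00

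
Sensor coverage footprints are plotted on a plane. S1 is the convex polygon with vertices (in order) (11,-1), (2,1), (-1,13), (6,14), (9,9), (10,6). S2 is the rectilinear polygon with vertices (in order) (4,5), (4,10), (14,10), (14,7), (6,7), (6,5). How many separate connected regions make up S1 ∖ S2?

1

S1 ∖ S2 is a single connected region.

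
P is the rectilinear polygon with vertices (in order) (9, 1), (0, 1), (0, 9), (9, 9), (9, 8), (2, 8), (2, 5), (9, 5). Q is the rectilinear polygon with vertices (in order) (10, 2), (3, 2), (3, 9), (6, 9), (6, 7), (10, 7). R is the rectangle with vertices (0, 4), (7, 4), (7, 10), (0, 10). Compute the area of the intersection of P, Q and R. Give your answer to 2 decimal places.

7.00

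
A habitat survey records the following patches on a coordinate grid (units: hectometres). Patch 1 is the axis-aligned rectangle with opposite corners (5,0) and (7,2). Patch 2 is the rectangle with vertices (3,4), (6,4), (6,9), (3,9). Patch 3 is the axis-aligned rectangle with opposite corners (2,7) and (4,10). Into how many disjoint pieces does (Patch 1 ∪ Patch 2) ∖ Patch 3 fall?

(Patch 1 ∪ Patch 2) ∖ Patch 3 splits into 2 disjoint pieces (area 4, area 13).

2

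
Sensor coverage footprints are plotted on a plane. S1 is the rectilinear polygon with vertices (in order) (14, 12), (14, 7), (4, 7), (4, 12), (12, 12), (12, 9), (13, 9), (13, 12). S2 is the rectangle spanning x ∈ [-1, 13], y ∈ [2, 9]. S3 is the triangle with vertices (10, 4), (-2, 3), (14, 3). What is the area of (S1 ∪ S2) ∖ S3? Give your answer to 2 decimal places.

|S1 ∪ S2| = 127.
|(S1 ∪ S2) ∩ S3| = 7.8333.
|(S1 ∪ S2) ∖ S3| = 127 − 7.8333 = 119.17.

119.17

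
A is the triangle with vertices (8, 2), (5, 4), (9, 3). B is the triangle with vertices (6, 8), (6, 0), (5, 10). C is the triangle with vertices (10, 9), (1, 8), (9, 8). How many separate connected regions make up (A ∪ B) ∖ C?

(A ∪ B) ∖ C splits into 2 disjoint pieces (area 5.5741, area 0.4534).

2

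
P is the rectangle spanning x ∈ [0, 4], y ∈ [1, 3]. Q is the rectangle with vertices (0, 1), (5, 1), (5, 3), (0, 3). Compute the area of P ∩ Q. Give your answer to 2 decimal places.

|P∩Q|: x∈[0,4], y∈[1,3] → 4·2 = 8.

8.00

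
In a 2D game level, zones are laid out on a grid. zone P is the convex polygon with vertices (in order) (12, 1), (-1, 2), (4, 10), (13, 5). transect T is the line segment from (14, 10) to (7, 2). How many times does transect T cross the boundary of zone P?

The segment meets the boundary at (10.729,6.262).

1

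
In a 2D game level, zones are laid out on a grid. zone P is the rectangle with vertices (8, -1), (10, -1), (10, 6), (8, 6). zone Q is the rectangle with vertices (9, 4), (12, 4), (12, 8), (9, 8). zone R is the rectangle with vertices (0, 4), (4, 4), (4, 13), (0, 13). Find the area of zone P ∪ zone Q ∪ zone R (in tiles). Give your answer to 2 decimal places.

60.00

By inclusion–exclusion:
Individual areas: |zone P| = 14, |zone Q| = 12, |zone R| = 36.
|zone P∩zone Q|: x∈[9,10], y∈[4,6] → 1·2 = 2.
|zone P∩zone R| = 0 (no overlap).
|zone Q∩zone R| = 0 (no overlap).
|zone P∩zone Q∩zone R| = 0.
|zone P ∪ zone Q ∪ zone R| = 62 − 2 + 0 = 60.00.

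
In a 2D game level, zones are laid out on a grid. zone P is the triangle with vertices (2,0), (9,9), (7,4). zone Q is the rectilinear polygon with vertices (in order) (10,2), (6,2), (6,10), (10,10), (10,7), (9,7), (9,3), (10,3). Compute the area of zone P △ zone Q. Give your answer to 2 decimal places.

27.27

|zone P| = 8.5, |zone Q| = 28, |zone P∩zone Q| = 4.6143.
|zone P △ zone Q| = |zone P| + |zone Q| − 2·|zone P∩zone Q| = 8.5 + 28 − 9.2286 = 27.27.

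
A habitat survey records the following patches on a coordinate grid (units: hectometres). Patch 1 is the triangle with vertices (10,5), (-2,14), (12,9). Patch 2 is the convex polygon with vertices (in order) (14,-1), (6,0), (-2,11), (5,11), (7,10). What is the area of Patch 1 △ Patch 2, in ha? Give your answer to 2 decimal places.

96.62

|Patch 1| = 33, |Patch 2| = 89.5, |Patch 1∩Patch 2| = 12.94.
|Patch 1 △ Patch 2| = |Patch 1| + |Patch 2| − 2·|Patch 1∩Patch 2| = 33 + 89.5 − 25.88 = 96.62.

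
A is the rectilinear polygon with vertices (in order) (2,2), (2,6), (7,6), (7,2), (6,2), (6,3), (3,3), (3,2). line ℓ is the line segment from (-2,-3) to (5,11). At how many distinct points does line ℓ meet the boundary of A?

2

The segment meets the boundary at (2.5,6), (2,5).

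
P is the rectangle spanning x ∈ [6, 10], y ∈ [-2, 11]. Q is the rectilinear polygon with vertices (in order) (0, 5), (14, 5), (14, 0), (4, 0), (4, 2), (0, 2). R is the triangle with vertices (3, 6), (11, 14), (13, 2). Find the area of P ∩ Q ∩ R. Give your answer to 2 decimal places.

The intersection is the polygon with vertices (6,5), (10,5), (10,3.2), (6,4.8).
By the shoelace formula its area is 4.00.

4.00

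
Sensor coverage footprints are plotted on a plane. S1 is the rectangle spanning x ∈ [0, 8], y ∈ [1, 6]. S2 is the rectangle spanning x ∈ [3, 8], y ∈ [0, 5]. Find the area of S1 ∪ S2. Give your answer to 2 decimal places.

45.00

By inclusion–exclusion:
Individual areas: |S1| = 40, |S2| = 25.
|S1∩S2|: x∈[3,8], y∈[1,5] → 5·4 = 20.
|S1 ∪ S2| = 65 − 20 = 45.00.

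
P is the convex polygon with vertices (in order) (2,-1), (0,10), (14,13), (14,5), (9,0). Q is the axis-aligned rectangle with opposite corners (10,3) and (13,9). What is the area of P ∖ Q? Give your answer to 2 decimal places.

|P| = 143, |P∩Q| = 17.5.
|P ∖ Q| = |P| − |P∩Q| = 143 − 17.5 = 125.50.

125.50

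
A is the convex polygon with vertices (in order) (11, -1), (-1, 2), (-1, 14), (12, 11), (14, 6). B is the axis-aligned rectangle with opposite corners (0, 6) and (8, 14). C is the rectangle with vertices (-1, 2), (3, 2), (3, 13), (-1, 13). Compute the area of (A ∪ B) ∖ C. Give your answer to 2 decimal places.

131.23

|A ∪ B| = 175.2308.
|(A ∪ B) ∩ C| = 44.
|(A ∪ B) ∖ C| = 175.2308 − 44 = 131.23.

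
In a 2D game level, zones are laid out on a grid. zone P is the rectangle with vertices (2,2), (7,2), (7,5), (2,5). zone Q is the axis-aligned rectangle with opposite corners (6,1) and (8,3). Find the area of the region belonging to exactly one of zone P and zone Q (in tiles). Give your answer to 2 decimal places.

|zone P∩zone Q|: x∈[6,7], y∈[2,3] → 1·1 = 1.
|zone P △ zone Q| = |zone P| + |zone Q| − 2·|zone P∩zone Q| = 15 + 4 − 2 = 17.00.

17.00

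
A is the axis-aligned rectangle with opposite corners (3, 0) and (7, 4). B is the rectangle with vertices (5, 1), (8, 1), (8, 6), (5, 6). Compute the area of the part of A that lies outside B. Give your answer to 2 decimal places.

10.00

|A∩B|: x∈[5,7], y∈[1,4] → 2·3 = 6.
|A| = 16.
|A ∖ B| = |A| − |A∩B| = 16 − 6 = 10.00.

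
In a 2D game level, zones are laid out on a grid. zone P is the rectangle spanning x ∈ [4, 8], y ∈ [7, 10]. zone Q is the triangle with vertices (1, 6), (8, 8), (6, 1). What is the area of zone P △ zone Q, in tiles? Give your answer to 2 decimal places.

|zone P| = 12, |zone Q| = 22.5, |zone P∩zone Q| = 1.6071.
|zone P △ zone Q| = |zone P| + |zone Q| − 2·|zone P∩zone Q| = 12 + 22.5 − 3.2143 = 31.29.

31.29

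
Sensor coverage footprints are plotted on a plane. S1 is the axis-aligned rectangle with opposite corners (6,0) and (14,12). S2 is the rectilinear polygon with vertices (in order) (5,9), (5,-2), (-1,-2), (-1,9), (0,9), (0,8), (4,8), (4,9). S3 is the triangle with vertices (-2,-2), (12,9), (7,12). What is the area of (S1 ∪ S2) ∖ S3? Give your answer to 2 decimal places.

115.66

|S1 ∪ S2| = 158.
|(S1 ∪ S2) ∩ S3| = 42.3413.
|(S1 ∪ S2) ∖ S3| = 158 − 42.3413 = 115.66.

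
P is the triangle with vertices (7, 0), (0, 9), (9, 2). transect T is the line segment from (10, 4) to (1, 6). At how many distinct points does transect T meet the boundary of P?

The segment meets the boundary at (2.612,5.642), (5,5.111).

2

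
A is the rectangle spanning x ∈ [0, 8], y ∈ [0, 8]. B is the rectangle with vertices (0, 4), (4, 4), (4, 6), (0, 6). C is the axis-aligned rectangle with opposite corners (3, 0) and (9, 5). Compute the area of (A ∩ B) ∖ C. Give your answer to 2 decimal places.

7.00

|A ∩ B| = 8.
|(A ∩ B) ∩ C| = 1.
|(A ∩ B) ∖ C| = 8 − 1 = 7.00.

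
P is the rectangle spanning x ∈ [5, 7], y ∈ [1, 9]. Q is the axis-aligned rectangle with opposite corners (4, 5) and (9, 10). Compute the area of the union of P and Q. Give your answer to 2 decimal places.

By inclusion–exclusion:
Individual areas: |P| = 16, |Q| = 25.
|P∩Q|: x∈[5,7], y∈[5,9] → 2·4 = 8.
|P ∪ Q| = 41 − 8 = 33.00.

33.00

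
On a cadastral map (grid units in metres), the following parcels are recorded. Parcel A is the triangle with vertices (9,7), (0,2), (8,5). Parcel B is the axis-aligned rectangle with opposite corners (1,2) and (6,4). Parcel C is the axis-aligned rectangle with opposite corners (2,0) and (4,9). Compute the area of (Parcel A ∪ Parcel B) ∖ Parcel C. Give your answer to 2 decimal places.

|Parcel A ∪ Parcel B| = 14.8569.
|(Parcel A ∪ Parcel B) ∩ Parcel C| = 4.0444.
|(Parcel A ∪ Parcel B) ∖ Parcel C| = 14.8569 − 4.0444 = 10.81.

10.81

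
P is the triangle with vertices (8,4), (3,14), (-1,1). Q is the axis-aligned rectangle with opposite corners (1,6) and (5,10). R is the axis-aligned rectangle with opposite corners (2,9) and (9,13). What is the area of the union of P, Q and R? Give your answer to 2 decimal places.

72.24

By inclusion–exclusion:
Individual areas: |P| = 52.5, |Q| = 16, |R| = 28.
|P∩Q| = 15.0385.
|P∩R| = 9.2212.
|Q∩R|: x∈[2,5], y∈[9,10] → 3·1 = 3.
|P∩Q∩R| = 3.
|P ∪ Q ∪ R| = 96.5 − 27.2596 + 3 = 72.24.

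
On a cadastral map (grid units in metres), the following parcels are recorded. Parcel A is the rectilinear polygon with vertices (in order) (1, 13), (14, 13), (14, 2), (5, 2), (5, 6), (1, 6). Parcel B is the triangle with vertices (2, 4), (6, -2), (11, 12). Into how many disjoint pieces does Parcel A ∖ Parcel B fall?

Parcel A ∖ Parcel B is a single connected region.

1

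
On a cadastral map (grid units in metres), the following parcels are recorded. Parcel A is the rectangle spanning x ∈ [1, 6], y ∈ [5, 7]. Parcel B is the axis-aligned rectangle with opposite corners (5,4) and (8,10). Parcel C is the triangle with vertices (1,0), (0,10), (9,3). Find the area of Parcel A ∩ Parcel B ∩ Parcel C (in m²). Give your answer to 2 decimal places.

0.72

The intersection is the polygon with vertices (6,5), (5,5), (5,6.111), (6,5.333).
By the shoelace formula its area is 0.72.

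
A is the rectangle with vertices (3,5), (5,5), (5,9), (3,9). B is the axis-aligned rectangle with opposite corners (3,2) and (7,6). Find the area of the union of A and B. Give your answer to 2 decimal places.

22.00

By inclusion–exclusion:
Individual areas: |A| = 8, |B| = 16.
|A∩B|: x∈[3,5], y∈[5,6] → 2·1 = 2.
|A ∪ B| = 24 − 2 = 22.00.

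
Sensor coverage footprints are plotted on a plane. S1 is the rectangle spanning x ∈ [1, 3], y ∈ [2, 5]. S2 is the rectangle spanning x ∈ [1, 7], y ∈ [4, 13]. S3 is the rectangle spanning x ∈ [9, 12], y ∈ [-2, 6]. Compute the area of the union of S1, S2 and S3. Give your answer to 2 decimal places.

By inclusion–exclusion:
Individual areas: |S1| = 6, |S2| = 54, |S3| = 24.
|S1∩S2|: x∈[1,3], y∈[4,5] → 2·1 = 2.
|S1∩S3| = 0 (no overlap).
|S2∩S3| = 0 (no overlap).
|S1∩S2∩S3| = 0.
|S1 ∪ S2 ∪ S3| = 84 − 2 + 0 = 82.00.

82.00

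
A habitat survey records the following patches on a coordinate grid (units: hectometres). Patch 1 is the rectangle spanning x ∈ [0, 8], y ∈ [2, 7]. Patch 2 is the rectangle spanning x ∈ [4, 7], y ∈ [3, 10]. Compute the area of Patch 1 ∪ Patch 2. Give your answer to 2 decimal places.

By inclusion–exclusion:
Individual areas: |Patch 1| = 40, |Patch 2| = 21.
|Patch 1∩Patch 2|: x∈[4,7], y∈[3,7] → 3·4 = 12.
|Patch 1 ∪ Patch 2| = 61 − 12 = 49.00.

49.00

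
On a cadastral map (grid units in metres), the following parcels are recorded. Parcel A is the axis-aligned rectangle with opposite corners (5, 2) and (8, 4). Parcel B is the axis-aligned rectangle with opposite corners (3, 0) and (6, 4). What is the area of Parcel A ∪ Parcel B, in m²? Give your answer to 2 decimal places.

By inclusion–exclusion:
Individual areas: |Parcel A| = 6, |Parcel B| = 12.
|Parcel A∩Parcel B|: x∈[5,6], y∈[2,4] → 1·2 = 2.
|Parcel A ∪ Parcel B| = 18 − 2 = 16.00.

16.00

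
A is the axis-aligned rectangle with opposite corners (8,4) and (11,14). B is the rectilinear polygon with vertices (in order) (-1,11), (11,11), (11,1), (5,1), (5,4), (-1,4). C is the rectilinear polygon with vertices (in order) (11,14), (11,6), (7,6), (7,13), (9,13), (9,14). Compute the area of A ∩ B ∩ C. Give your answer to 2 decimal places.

The intersection is the polygon with vertices (8,11), (11,11), (11,6), (8,6).
By the shoelace formula its area is 15.00.

15.00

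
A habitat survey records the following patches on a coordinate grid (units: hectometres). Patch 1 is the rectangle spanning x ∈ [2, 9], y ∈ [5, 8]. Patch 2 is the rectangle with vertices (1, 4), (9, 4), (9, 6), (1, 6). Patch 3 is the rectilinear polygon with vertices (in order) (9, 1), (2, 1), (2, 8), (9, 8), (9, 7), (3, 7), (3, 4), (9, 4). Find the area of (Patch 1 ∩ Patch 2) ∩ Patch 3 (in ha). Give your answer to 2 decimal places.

The region (Patch 1 ∩ Patch 2) ∩ Patch 3 is the polygon with vertices (2,5), (2,6), (3,6), (3,5).
By the shoelace formula its area is 1.00.

1.00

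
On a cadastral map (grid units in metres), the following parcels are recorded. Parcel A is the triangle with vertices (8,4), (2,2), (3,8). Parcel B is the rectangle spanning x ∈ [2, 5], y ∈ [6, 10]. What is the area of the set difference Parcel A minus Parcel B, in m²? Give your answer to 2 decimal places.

|Parcel A| = 17, |Parcel A∩Parcel B| = 2.7333.
|Parcel A ∖ Parcel B| = |Parcel A| − |Parcel A∩Parcel B| = 17 − 2.7333 = 14.27.

14.27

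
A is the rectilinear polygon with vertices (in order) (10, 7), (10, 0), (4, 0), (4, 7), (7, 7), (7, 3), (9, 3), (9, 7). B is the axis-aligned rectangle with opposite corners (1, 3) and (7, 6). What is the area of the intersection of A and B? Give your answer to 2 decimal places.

The intersection is the polygon with vertices (4,6), (7,6), (7,3), (4,3).
By the shoelace formula its area is 9.00.

9.00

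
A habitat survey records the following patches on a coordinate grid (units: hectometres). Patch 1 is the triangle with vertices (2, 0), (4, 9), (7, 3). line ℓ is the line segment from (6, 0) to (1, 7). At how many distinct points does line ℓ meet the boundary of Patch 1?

2

The segment meets the boundary at (2.949,4.271), (4.8,1.68).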